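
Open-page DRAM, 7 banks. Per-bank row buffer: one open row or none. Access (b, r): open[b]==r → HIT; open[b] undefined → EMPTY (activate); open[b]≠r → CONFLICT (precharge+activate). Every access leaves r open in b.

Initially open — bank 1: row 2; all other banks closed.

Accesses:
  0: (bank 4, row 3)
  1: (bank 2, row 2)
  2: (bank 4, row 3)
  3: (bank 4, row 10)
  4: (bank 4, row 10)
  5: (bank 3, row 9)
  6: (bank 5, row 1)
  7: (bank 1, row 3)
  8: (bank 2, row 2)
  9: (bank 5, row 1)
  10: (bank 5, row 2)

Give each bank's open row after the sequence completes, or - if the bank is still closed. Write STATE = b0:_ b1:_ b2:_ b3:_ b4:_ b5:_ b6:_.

  [0] b4 r3: no row ⇒ E
  [1] b2 r2: no row ⇒ E
  [2] b4 r3: had r3 ⇒ H
  [3] b4 r10: had r3 ⇒ C
  [4] b4 r10: had r10 ⇒ H
  [5] b3 r9: no row ⇒ E
  [6] b5 r1: no row ⇒ E
  [7] b1 r3: had r2 ⇒ C
  [8] b2 r2: had r2 ⇒ H
  [9] b5 r1: had r1 ⇒ H
  [10] b5 r2: had r1 ⇒ C

STATE = b0:- b1:3 b2:2 b3:9 b4:10 b5:2 b6:-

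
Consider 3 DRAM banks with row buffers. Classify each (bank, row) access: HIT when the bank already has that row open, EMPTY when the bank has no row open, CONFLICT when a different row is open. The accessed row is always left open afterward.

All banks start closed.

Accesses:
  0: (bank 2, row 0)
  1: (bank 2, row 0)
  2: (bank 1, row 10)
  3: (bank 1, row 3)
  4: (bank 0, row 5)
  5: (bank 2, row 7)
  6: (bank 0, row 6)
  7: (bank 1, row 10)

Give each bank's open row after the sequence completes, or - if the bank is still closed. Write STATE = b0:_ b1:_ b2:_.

0: bank 2 row 0 — prev None → EMPTY
1: bank 2 row 0 — prev 0 → HIT
2: bank 1 row 10 — prev None → EMPTY
3: bank 1 row 3 — prev 10 → CONFLICT
4: bank 0 row 5 — prev None → EMPTY
5: bank 2 row 7 — prev 0 → CONFLICT
6: bank 0 row 6 — prev 5 → CONFLICT
7: bank 1 row 10 — prev 3 → CONFLICT

STATE = b0:6 b1:10 b2:7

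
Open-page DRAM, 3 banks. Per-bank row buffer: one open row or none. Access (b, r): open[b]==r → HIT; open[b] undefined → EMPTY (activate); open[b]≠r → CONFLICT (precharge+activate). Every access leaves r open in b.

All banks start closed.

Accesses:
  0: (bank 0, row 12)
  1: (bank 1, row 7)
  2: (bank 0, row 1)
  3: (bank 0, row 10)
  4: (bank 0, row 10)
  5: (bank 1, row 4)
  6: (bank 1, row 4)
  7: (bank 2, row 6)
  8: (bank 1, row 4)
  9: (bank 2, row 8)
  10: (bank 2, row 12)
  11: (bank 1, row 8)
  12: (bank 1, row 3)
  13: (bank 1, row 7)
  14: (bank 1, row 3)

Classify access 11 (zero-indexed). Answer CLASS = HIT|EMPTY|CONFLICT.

  [0] b0 r12: no row ⇒ E
  [1] b1 r7: no row ⇒ E
  [2] b0 r1: had r12 ⇒ C
  [3] b0 r10: had r1 ⇒ C
  [4] b0 r10: had r10 ⇒ H
  [5] b1 r4: had r7 ⇒ C
  [6] b1 r4: had r4 ⇒ H
  [7] b2 r6: no row ⇒ E
  [8] b1 r4: had r4 ⇒ H
  [9] b2 r8: had r6 ⇒ C
  [10] b2 r12: had r8 ⇒ C
  [11] b1 r8: had r4 ⇒ C
  [12] b1 r3: had r8 ⇒ C
  [13] b1 r7: had r3 ⇒ C
  [14] b1 r3: had r7 ⇒ C

CLASS = CONFLICT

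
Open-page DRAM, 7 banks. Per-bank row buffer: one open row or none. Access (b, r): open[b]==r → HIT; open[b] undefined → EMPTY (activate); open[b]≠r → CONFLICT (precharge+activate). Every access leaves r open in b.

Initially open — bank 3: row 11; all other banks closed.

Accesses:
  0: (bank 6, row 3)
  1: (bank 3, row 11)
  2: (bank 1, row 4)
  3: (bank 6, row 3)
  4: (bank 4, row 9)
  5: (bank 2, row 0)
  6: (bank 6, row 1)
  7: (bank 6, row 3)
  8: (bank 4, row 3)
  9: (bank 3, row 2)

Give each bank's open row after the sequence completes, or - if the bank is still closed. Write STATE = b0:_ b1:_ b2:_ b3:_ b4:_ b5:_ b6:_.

  [0] b6 r3: no row ⇒ E
  [1] b3 r11: had r11 ⇒ H
  [2] b1 r4: no row ⇒ E
  [3] b6 r3: had r3 ⇒ H
  [4] b4 r9: no row ⇒ E
  [5] b2 r0: no row ⇒ E
  [6] b6 r1: had r3 ⇒ C
  [7] b6 r3: had r1 ⇒ C
  [8] b4 r3: had r9 ⇒ C
  [9] b3 r2: had r11 ⇒ C

STATE = b0:- b1:4 b2:0 b3:2 b4:3 b5:- b6:3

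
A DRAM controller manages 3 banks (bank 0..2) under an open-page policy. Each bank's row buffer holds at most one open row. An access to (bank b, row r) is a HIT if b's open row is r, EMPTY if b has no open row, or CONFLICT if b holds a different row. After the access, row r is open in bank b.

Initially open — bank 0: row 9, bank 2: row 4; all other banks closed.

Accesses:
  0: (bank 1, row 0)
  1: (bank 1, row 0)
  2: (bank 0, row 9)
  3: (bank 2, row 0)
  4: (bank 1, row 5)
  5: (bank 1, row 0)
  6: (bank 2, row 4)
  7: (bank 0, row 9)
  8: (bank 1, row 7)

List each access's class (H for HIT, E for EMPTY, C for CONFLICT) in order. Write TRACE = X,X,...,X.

#0 (1,0) E
#1 (1,0) H  (was 0)
#2 (0,9) H  (was 9)
#3 (2,0) C  (was 4)
#4 (1,5) C  (was 0)
#5 (1,0) C  (was 5)
#6 (2,4) C  (was 0)
#7 (0,9) H  (was 9)
#8 (1,7) C  (was 0)

TRACE = E,H,H,C,C,C,C,H,C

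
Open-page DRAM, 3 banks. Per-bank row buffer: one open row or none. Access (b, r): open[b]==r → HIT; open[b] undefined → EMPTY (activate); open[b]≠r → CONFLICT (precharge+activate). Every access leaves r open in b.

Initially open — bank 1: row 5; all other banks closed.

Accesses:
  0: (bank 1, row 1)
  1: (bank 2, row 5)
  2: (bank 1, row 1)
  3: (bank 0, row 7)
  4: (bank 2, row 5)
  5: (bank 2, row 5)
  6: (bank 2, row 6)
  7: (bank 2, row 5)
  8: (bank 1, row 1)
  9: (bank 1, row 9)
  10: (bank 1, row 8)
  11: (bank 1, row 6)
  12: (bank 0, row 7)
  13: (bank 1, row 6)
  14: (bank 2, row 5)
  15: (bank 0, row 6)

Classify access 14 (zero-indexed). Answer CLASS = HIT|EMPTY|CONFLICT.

  [0] b1 r1: had r5 ⇒ C
  [1] b2 r5: no row ⇒ E
  [2] b1 r1: had r1 ⇒ H
  [3] b0 r7: no row ⇒ E
  [4] b2 r5: had r5 ⇒ H
  [5] b2 r5: had r5 ⇒ H
  [6] b2 r6: had r5 ⇒ C
  [7] b2 r5: had r6 ⇒ C
  [8] b1 r1: had r1 ⇒ H
  [9] b1 r9: had r1 ⇒ C
  [10] b1 r8: had r9 ⇒ C
  [11] b1 r6: had r8 ⇒ C
  [12] b0 r7: had r7 ⇒ H
  [13] b1 r6: had r6 ⇒ H
  [14] b2 r5: had r5 ⇒ H
  [15] b0 r6: had r7 ⇒ C

CLASS = HIT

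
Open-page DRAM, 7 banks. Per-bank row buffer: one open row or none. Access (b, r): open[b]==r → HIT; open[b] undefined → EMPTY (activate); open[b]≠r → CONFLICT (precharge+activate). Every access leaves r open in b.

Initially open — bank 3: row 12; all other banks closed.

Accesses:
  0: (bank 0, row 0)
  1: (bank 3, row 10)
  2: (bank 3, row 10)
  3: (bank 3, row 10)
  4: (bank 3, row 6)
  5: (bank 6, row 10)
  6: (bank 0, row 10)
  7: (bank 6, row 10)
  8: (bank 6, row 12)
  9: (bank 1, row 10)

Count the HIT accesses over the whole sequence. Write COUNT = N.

#0 (0,0) E
#1 (3,10) C  (was 12)
#2 (3,10) H  (was 10)
#3 (3,10) H  (was 10)
#4 (3,6) C  (was 10)
#5 (6,10) E
#6 (0,10) C  (was 0)
#7 (6,10) H  (was 10)
#8 (6,12) C  (was 10)
#9 (1,10) E

COUNT = 3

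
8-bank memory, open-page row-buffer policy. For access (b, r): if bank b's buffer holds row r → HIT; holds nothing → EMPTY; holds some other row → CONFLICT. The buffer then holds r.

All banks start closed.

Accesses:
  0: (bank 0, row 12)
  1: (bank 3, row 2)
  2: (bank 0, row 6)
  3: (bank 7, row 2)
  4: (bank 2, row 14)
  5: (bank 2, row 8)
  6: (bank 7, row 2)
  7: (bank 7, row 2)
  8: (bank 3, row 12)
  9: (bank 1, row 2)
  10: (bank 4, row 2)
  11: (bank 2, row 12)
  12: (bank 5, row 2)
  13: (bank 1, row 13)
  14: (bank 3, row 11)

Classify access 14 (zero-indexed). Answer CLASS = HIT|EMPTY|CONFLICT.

CLASS = CONFLICT

step 0: bank0 None->12 [EMPTY]
step 1: bank3 None->2 [EMPTY]
step 2: bank0 12->6 [CONFLICT]
step 3: bank7 None->2 [EMPTY]
step 4: bank2 None->14 [EMPTY]
step 5: bank2 14->8 [CONFLICT]
step 6: bank7 2->2 [HIT]
step 7: bank7 2->2 [HIT]
step 8: bank3 2->12 [CONFLICT]
step 9: bank1 None->2 [EMPTY]
step 10: bank4 None->2 [EMPTY]
step 11: bank2 8->12 [CONFLICT]
step 12: bank5 None->2 [EMPTY]
step 13: bank1 2->13 [CONFLICT]
step 14: bank3 12->11 [CONFLICT]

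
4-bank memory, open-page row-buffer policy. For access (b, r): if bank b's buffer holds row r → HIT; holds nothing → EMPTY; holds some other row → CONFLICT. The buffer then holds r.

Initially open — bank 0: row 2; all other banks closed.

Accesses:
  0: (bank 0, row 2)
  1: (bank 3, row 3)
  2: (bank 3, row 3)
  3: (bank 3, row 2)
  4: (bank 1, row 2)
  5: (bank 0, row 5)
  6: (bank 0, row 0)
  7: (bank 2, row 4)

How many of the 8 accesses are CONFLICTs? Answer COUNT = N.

0: bank 0 row 2 — prev 2 → HIT
1: bank 3 row 3 — prev None → EMPTY
2: bank 3 row 3 — prev 3 → HIT
3: bank 3 row 2 — prev 3 → CONFLICT
4: bank 1 row 2 — prev None → EMPTY
5: bank 0 row 5 — prev 2 → CONFLICT
6: bank 0 row 0 — prev 5 → CONFLICT
7: bank 2 row 4 — prev None → EMPTY

COUNT = 3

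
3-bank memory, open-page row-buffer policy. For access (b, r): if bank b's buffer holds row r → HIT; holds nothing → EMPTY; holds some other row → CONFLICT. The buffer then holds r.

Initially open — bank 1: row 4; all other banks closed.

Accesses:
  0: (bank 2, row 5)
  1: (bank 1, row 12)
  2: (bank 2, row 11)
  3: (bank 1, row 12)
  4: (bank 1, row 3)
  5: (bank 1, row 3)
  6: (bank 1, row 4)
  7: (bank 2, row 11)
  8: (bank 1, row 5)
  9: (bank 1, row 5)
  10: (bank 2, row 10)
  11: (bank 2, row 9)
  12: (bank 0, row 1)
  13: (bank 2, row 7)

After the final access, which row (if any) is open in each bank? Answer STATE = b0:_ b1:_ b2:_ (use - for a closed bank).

#0 (2,5) E
#1 (1,12) C  (was 4)
#2 (2,11) C  (was 5)
#3 (1,12) H  (was 12)
#4 (1,3) C  (was 12)
#5 (1,3) H  (was 3)
#6 (1,4) C  (was 3)
#7 (2,11) H  (was 11)
#8 (1,5) C  (was 4)
#9 (1,5) H  (was 5)
#10 (2,10) C  (was 11)
#11 (2,9) C  (was 10)
#12 (0,1) E
#13 (2,7) C  (was 9)

STATE = b0:1 b1:5 b2:7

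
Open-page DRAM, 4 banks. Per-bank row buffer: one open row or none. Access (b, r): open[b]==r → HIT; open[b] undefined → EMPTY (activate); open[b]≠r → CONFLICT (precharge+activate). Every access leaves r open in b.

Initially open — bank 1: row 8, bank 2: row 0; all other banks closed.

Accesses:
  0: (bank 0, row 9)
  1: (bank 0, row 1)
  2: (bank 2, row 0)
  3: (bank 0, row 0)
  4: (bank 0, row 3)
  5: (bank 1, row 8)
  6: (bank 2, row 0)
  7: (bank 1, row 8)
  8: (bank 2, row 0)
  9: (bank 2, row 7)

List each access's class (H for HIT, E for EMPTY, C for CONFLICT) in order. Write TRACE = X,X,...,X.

TRACE = E,C,H,C,C,H,H,H,H,C

0: bank 0 row 9 — prev None → EMPTY
1: bank 0 row 1 — prev 9 → CONFLICT
2: bank 2 row 0 — prev 0 → HIT
3: bank 0 row 0 — prev 1 → CONFLICT
4: bank 0 row 3 — prev 0 → CONFLICT
5: bank 1 row 8 — prev 8 → HIT
6: bank 2 row 0 — prev 0 → HIT
7: bank 1 row 8 — prev 8 → HIT
8: bank 2 row 0 — prev 0 → HIT
9: bank 2 row 7 — prev 0 → CONFLICT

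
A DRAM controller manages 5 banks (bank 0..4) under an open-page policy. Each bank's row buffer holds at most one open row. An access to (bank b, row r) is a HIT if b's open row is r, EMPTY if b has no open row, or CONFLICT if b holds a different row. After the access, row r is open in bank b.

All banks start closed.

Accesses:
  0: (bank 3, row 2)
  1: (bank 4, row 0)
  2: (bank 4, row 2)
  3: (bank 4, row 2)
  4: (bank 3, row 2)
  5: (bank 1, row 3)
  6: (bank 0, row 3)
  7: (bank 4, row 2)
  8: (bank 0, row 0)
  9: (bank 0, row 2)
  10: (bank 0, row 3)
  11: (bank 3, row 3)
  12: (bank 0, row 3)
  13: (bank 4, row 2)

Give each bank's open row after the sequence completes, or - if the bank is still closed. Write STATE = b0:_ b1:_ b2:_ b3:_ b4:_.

STATE = b0:3 b1:3 b2:- b3:3 b4:2

  [0] b3 r2: no row ⇒ E
  [1] b4 r0: no row ⇒ E
  [2] b4 r2: had r0 ⇒ C
  [3] b4 r2: had r2 ⇒ H
  [4] b3 r2: had r2 ⇒ H
  [5] b1 r3: no row ⇒ E
  [6] b0 r3: no row ⇒ E
  [7] b4 r2: had r2 ⇒ H
  [8] b0 r0: had r3 ⇒ C
  [9] b0 r2: had r0 ⇒ C
  [10] b0 r3: had r2 ⇒ C
  [11] b3 r3: had r2 ⇒ C
  [12] b0 r3: had r3 ⇒ H
  [13] b4 r2: had r2 ⇒ H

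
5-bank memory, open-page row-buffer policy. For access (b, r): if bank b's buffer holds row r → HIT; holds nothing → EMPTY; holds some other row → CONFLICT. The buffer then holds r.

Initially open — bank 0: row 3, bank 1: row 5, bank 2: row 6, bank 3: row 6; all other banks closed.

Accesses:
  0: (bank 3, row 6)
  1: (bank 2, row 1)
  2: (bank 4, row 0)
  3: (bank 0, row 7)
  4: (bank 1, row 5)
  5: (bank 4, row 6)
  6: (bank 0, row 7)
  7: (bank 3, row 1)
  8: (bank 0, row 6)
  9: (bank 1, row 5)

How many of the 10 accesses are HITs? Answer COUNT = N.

  [0] b3 r6: had r6 ⇒ H
  [1] b2 r1: had r6 ⇒ C
  [2] b4 r0: no row ⇒ E
  [3] b0 r7: had r3 ⇒ C
  [4] b1 r5: had r5 ⇒ H
  [5] b4 r6: had r0 ⇒ C
  [6] b0 r7: had r7 ⇒ H
  [7] b3 r1: had r6 ⇒ C
  [8] b0 r6: had r7 ⇒ C
  [9] b1 r5: had r5 ⇒ H

COUNT = 4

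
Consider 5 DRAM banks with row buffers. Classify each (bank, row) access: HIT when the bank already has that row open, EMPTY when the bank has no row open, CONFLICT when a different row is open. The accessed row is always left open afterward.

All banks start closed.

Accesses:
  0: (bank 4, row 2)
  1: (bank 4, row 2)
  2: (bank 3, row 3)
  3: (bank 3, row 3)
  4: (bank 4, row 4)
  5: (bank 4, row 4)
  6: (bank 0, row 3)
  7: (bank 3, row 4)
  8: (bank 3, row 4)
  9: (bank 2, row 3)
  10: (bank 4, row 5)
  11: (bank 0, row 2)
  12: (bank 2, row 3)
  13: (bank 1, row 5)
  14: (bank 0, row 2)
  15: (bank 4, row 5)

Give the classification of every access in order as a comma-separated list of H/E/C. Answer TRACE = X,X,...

#0 (4,2) E
#1 (4,2) H  (was 2)
#2 (3,3) E
#3 (3,3) H  (was 3)
#4 (4,4) C  (was 2)
#5 (4,4) H  (was 4)
#6 (0,3) E
#7 (3,4) C  (was 3)
#8 (3,4) H  (was 4)
#9 (2,3) E
#10 (4,5) C  (was 4)
#11 (0,2) C  (was 3)
#12 (2,3) H  (was 3)
#13 (1,5) E
#14 (0,2) H  (was 2)
#15 (4,5) H  (was 5)

TRACE = E,H,E,H,C,H,E,C,H,E,C,C,H,E,H,H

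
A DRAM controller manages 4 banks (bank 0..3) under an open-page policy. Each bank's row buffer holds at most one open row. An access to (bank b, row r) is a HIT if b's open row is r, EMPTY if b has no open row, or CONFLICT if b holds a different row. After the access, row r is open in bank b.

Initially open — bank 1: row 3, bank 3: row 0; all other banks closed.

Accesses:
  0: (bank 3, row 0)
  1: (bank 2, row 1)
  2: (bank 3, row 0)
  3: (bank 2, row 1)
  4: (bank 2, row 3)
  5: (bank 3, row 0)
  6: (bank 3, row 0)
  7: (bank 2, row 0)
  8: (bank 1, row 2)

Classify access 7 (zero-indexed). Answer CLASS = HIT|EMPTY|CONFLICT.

0: bank 3 row 0 — prev 0 → HIT
1: bank 2 row 1 — prev None → EMPTY
2: bank 3 row 0 — prev 0 → HIT
3: bank 2 row 1 — prev 1 → HIT
4: bank 2 row 3 — prev 1 → CONFLICT
5: bank 3 row 0 — prev 0 → HIT
6: bank 3 row 0 — prev 0 → HIT
7: bank 2 row 0 — prev 3 → CONFLICT
8: bank 1 row 2 — prev 3 → CONFLICT

CLASS = CONFLICT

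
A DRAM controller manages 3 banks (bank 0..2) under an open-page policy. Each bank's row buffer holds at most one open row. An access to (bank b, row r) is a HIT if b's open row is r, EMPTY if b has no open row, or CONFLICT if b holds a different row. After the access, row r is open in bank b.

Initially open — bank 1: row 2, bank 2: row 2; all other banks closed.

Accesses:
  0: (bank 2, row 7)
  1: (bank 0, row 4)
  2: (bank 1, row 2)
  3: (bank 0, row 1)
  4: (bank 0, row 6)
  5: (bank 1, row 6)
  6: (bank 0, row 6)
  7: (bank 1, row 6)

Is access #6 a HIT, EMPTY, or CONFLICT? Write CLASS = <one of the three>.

step 0: bank2 2->7 [CONFLICT]
step 1: bank0 None->4 [EMPTY]
step 2: bank1 2->2 [HIT]
step 3: bank0 4->1 [CONFLICT]
step 4: bank0 1->6 [CONFLICT]
step 5: bank1 2->6 [CONFLICT]
step 6: bank0 6->6 [HIT]
step 7: bank1 6->6 [HIT]

CLASS = HIT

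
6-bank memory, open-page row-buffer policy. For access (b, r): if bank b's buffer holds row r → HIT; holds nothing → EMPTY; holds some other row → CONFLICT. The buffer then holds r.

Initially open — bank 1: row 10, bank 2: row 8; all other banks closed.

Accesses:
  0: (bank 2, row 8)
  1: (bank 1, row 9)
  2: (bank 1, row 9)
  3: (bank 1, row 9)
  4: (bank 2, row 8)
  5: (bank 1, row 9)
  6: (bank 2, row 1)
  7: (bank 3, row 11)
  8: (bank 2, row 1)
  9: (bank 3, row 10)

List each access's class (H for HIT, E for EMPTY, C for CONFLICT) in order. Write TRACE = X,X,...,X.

  [0] b2 r8: had r8 ⇒ H
  [1] b1 r9: had r10 ⇒ C
  [2] b1 r9: had r9 ⇒ H
  [3] b1 r9: had r9 ⇒ H
  [4] b2 r8: had r8 ⇒ H
  [5] b1 r9: had r9 ⇒ H
  [6] b2 r1: had r8 ⇒ C
  [7] b3 r11: no row ⇒ E
  [8] b2 r1: had r1 ⇒ H
  [9] b3 r10: had r11 ⇒ C

TRACE = H,C,H,H,H,H,C,E,H,C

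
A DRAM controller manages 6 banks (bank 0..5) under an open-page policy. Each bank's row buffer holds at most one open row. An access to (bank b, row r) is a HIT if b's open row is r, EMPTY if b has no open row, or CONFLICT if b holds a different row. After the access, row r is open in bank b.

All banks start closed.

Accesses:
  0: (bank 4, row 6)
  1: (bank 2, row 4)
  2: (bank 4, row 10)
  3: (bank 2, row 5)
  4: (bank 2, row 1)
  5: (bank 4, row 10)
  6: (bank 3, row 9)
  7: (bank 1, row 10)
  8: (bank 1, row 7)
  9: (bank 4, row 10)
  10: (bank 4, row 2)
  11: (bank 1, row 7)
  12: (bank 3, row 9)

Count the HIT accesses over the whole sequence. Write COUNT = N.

0: bank 4 row 6 — prev None → EMPTY
1: bank 2 row 4 — prev None → EMPTY
2: bank 4 row 10 — prev 6 → CONFLICT
3: bank 2 row 5 — prev 4 → CONFLICT
4: bank 2 row 1 — prev 5 → CONFLICT
5: bank 4 row 10 — prev 10 → HIT
6: bank 3 row 9 — prev None → EMPTY
7: bank 1 row 10 — prev None → EMPTY
8: bank 1 row 7 — prev 10 → CONFLICT
9: bank 4 row 10 — prev 10 → HIT
10: bank 4 row 2 — prev 10 → CONFLICT
11: bank 1 row 7 — prev 7 → HIT
12: bank 3 row 9 — prev 9 → HIT

COUNT = 4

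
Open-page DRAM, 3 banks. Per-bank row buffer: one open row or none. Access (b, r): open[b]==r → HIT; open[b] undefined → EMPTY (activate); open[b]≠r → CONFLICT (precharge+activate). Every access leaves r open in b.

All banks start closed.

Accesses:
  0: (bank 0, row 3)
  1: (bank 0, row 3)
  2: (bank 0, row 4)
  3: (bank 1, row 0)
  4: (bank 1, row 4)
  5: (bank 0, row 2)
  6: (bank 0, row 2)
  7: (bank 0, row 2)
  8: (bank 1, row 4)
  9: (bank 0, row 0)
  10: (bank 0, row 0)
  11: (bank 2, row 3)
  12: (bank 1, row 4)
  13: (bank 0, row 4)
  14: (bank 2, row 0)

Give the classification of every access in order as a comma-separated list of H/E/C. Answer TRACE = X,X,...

  [0] b0 r3: no row ⇒ E
  [1] b0 r3: had r3 ⇒ H
  [2] b0 r4: had r3 ⇒ C
  [3] b1 r0: no row ⇒ E
  [4] b1 r4: had r0 ⇒ C
  [5] b0 r2: had r4 ⇒ C
  [6] b0 r2: had r2 ⇒ H
  [7] b0 r2: had r2 ⇒ H
  [8] b1 r4: had r4 ⇒ H
  [9] b0 r0: had r2 ⇒ C
  [10] b0 r0: had r0 ⇒ H
  [11] b2 r3: no row ⇒ E
  [12] b1 r4: had r4 ⇒ H
  [13] b0 r4: had r0 ⇒ C
  [14] b2 r0: had r3 ⇒ C

TRACE = E,H,C,E,C,C,H,H,H,C,H,E,H,C,C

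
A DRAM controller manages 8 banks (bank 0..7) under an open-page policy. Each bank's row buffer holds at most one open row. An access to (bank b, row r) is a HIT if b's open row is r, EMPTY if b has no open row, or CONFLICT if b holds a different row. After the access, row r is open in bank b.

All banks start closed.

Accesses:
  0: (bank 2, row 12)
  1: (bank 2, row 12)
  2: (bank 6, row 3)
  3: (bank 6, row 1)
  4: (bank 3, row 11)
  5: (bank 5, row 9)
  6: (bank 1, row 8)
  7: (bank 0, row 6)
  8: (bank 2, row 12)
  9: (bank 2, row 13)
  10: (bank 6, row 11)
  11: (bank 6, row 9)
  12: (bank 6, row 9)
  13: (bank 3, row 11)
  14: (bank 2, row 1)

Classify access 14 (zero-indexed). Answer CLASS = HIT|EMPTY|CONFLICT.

CLASS = CONFLICT

#0 (2,12) E
#1 (2,12) H  (was 12)
#2 (6,3) E
#3 (6,1) C  (was 3)
#4 (3,11) E
#5 (5,9) E
#6 (1,8) E
#7 (0,6) E
#8 (2,12) H  (was 12)
#9 (2,13) C  (was 12)
#10 (6,11) C  (was 1)
#11 (6,9) C  (was 11)
#12 (6,9) H  (was 9)
#13 (3,11) H  (was 11)
#14 (2,1) C  (was 13)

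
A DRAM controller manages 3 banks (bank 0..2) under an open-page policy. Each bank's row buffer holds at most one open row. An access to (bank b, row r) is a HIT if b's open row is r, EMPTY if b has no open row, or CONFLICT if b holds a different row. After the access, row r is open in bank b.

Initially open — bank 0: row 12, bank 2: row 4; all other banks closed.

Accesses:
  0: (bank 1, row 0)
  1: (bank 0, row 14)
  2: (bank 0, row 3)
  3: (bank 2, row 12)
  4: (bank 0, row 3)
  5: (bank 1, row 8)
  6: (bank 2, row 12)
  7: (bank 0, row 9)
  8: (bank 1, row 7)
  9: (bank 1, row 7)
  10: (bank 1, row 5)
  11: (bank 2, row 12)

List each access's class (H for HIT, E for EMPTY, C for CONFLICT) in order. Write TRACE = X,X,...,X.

#0 (1,0) E
#1 (0,14) C  (was 12)
#2 (0,3) C  (was 14)
#3 (2,12) C  (was 4)
#4 (0,3) H  (was 3)
#5 (1,8) C  (was 0)
#6 (2,12) H  (was 12)
#7 (0,9) C  (was 3)
#8 (1,7) C  (was 8)
#9 (1,7) H  (was 7)
#10 (1,5) C  (was 7)
#11 (2,12) H  (was 12)

TRACE = E,C,C,C,H,C,H,C,C,H,C,H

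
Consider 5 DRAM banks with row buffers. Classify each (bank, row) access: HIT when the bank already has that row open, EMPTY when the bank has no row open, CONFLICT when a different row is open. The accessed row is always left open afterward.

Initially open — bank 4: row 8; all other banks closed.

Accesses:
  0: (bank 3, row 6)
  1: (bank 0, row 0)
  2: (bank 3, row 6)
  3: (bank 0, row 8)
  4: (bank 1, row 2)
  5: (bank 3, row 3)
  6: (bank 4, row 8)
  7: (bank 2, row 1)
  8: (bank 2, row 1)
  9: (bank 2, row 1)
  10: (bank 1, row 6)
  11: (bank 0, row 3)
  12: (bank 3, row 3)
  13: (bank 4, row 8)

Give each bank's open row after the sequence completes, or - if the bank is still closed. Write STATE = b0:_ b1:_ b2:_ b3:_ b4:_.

step 0: bank3 None->6 [EMPTY]
step 1: bank0 None->0 [EMPTY]
step 2: bank3 6->6 [HIT]
step 3: bank0 0->8 [CONFLICT]
step 4: bank1 None->2 [EMPTY]
step 5: bank3 6->3 [CONFLICT]
step 6: bank4 8->8 [HIT]
step 7: bank2 None->1 [EMPTY]
step 8: bank2 1->1 [HIT]
step 9: bank2 1->1 [HIT]
step 10: bank1 2->6 [CONFLICT]
step 11: bank0 8->3 [CONFLICT]
step 12: bank3 3->3 [HIT]
step 13: bank4 8->8 [HIT]

STATE = b0:3 b1:6 b2:1 b3:3 b4:8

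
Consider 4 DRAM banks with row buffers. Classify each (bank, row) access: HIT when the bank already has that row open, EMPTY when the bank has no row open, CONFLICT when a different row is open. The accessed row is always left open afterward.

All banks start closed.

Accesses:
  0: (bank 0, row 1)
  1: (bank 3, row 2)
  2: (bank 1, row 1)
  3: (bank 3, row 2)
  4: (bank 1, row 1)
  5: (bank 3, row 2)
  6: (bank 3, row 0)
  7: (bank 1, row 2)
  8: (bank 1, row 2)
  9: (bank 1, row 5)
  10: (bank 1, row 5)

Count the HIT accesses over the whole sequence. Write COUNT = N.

COUNT = 5

step 0: bank0 None->1 [EMPTY]
step 1: bank3 None->2 [EMPTY]
step 2: bank1 None->1 [EMPTY]
step 3: bank3 2->2 [HIT]
step 4: bank1 1->1 [HIT]
step 5: bank3 2->2 [HIT]
step 6: bank3 2->0 [CONFLICT]
step 7: bank1 1->2 [CONFLICT]
step 8: bank1 2->2 [HIT]
step 9: bank1 2->5 [CONFLICT]
step 10: bank1 5->5 [HIT]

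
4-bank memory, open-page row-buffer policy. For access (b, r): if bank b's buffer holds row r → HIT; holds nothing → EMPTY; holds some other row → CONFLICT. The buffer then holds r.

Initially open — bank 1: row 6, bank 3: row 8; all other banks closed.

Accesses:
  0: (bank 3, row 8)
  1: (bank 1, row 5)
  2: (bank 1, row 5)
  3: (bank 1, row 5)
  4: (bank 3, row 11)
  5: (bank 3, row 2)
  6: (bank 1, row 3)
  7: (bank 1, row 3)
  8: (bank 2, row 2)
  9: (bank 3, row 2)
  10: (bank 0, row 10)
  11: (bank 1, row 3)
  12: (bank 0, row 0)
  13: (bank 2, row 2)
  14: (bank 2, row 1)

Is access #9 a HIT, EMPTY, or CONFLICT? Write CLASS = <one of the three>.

CLASS = HIT

#0 (3,8) H  (was 8)
#1 (1,5) C  (was 6)
#2 (1,5) H  (was 5)
#3 (1,5) H  (was 5)
#4 (3,11) C  (was 8)
#5 (3,2) C  (was 11)
#6 (1,3) C  (was 5)
#7 (1,3) H  (was 3)
#8 (2,2) E
#9 (3,2) H  (was 2)
#10 (0,10) E
#11 (1,3) H  (was 3)
#12 (0,0) C  (was 10)
#13 (2,2) H  (was 2)
#14 (2,1) C  (was 2)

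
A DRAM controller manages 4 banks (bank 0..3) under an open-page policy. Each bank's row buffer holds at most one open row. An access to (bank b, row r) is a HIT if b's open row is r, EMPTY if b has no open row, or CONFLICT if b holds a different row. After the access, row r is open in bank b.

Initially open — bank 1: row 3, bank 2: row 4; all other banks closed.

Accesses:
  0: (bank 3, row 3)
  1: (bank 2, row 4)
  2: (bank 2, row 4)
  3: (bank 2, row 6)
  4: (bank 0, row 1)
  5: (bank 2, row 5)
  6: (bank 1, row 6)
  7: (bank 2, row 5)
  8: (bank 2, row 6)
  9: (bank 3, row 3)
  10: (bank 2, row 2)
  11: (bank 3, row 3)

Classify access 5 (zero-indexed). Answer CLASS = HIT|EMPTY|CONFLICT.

0: bank 3 row 3 — prev None → EMPTY
1: bank 2 row 4 — prev 4 → HIT
2: bank 2 row 4 — prev 4 → HIT
3: bank 2 row 6 — prev 4 → CONFLICT
4: bank 0 row 1 — prev None → EMPTY
5: bank 2 row 5 — prev 6 → CONFLICT
6: bank 1 row 6 — prev 3 → CONFLICT
7: bank 2 row 5 — prev 5 → HIT
8: bank 2 row 6 — prev 5 → CONFLICT
9: bank 3 row 3 — prev 3 → HIT
10: bank 2 row 2 — prev 6 → CONFLICT
11: bank 3 row 3 — prev 3 → HIT

CLASS = CONFLICT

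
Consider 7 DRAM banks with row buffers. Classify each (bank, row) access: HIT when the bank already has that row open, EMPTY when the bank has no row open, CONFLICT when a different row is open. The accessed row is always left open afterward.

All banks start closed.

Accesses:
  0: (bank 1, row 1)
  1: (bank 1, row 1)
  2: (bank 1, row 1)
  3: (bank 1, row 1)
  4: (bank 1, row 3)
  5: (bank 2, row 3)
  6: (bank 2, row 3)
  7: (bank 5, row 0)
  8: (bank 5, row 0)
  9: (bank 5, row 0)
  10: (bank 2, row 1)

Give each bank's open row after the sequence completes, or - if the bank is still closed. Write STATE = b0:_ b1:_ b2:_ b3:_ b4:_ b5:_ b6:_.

STATE = b0:- b1:3 b2:1 b3:- b4:- b5:0 b6:-

  [0] b1 r1: no row ⇒ E
  [1] b1 r1: had r1 ⇒ H
  [2] b1 r1: had r1 ⇒ H
  [3] b1 r1: had r1 ⇒ H
  [4] b1 r3: had r1 ⇒ C
  [5] b2 r3: no row ⇒ E
  [6] b2 r3: had r3 ⇒ H
  [7] b5 r0: no row ⇒ E
  [8] b5 r0: had r0 ⇒ H
  [9] b5 r0: had r0 ⇒ H
  [10] b2 r1: had r3 ⇒ C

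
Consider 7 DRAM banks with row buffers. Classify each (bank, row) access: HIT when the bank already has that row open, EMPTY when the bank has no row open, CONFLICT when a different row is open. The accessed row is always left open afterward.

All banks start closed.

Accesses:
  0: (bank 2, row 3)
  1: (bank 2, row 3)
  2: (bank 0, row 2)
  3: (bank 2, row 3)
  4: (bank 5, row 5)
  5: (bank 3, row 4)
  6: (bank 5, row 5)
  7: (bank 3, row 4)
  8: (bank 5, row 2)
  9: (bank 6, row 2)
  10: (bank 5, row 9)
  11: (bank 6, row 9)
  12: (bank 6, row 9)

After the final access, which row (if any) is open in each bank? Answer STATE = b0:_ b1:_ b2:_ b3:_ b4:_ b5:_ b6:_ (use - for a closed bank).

STATE = b0:2 b1:- b2:3 b3:4 b4:- b5:9 b6:9

#0 (2,3) E
#1 (2,3) H  (was 3)
#2 (0,2) E
#3 (2,3) H  (was 3)
#4 (5,5) E
#5 (3,4) E
#6 (5,5) H  (was 5)
#7 (3,4) H  (was 4)
#8 (5,2) C  (was 5)
#9 (6,2) E
#10 (5,9) C  (was 2)
#11 (6,9) C  (was 2)
#12 (6,9) H  (was 9)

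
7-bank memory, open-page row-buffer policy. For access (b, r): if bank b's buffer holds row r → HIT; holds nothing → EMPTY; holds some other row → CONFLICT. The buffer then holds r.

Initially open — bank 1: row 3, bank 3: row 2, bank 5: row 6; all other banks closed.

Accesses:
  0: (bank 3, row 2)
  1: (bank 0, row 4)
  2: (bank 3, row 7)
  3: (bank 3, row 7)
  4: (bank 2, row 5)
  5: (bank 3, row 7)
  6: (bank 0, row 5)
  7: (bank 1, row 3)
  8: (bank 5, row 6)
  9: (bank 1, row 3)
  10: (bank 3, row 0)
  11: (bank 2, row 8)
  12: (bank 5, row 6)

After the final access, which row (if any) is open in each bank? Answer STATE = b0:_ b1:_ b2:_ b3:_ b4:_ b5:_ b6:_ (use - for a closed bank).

0: bank 3 row 2 — prev 2 → HIT
1: bank 0 row 4 — prev None → EMPTY
2: bank 3 row 7 — prev 2 → CONFLICT
3: bank 3 row 7 — prev 7 → HIT
4: bank 2 row 5 — prev None → EMPTY
5: bank 3 row 7 — prev 7 → HIT
6: bank 0 row 5 — prev 4 → CONFLICT
7: bank 1 row 3 — prev 3 → HIT
8: bank 5 row 6 — prev 6 → HIT
9: bank 1 row 3 — prev 3 → HIT
10: bank 3 row 0 — prev 7 → CONFLICT
11: bank 2 row 8 — prev 5 → CONFLICT
12: bank 5 row 6 — prev 6 → HIT

STATE = b0:5 b1:3 b2:8 b3:0 b4:- b5:6 b6:-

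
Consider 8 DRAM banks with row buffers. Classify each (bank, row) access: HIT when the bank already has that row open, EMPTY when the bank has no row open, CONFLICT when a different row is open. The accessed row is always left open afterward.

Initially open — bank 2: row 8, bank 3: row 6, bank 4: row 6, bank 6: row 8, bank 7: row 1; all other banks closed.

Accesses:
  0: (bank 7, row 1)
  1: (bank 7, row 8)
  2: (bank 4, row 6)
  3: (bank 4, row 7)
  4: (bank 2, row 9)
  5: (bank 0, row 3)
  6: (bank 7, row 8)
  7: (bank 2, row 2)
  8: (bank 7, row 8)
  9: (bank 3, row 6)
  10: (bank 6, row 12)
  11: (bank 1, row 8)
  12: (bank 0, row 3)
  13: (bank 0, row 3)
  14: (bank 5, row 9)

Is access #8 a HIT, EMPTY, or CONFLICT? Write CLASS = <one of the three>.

0: bank 7 row 1 — prev 1 → HIT
1: bank 7 row 8 — prev 1 → CONFLICT
2: bank 4 row 6 — prev 6 → HIT
3: bank 4 row 7 — prev 6 → CONFLICT
4: bank 2 row 9 — prev 8 → CONFLICT
5: bank 0 row 3 — prev None → EMPTY
6: bank 7 row 8 — prev 8 → HIT
7: bank 2 row 2 — prev 9 → CONFLICT
8: bank 7 row 8 — prev 8 → HIT
9: bank 3 row 6 — prev 6 → HIT
10: bank 6 row 12 — prev 8 → CONFLICT
11: bank 1 row 8 — prev None → EMPTY
12: bank 0 row 3 — prev 3 → HIT
13: bank 0 row 3 — prev 3 → HIT
14: bank 5 row 9 — prev None → EMPTY

CLASS = HIT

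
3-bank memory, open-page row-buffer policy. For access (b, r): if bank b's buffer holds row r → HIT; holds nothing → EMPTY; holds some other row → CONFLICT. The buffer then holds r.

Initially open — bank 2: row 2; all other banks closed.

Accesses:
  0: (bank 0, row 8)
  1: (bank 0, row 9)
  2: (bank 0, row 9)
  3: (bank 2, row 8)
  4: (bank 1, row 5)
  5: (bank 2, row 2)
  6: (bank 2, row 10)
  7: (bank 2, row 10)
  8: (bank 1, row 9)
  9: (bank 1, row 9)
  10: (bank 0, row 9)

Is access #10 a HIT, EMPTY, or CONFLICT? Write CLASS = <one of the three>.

CLASS = HIT

  [0] b0 r8: no row ⇒ E
  [1] b0 r9: had r8 ⇒ C
  [2] b0 r9: had r9 ⇒ H
  [3] b2 r8: had r2 ⇒ C
  [4] b1 r5: no row ⇒ E
  [5] b2 r2: had r8 ⇒ C
  [6] b2 r10: had r2 ⇒ C
  [7] b2 r10: had r10 ⇒ H
  [8] b1 r9: had r5 ⇒ C
  [9] b1 r9: had r9 ⇒ H
  [10] b0 r9: had r9 ⇒ H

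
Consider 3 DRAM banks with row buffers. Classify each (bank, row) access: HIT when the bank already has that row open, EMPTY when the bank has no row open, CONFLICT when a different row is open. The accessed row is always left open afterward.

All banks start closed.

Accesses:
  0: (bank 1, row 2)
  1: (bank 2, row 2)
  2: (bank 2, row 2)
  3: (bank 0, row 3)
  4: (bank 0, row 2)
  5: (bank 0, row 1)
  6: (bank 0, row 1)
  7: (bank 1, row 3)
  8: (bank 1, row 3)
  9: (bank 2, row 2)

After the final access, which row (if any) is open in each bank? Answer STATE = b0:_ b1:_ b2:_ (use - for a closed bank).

STATE = b0:1 b1:3 b2:2

#0 (1,2) E
#1 (2,2) E
#2 (2,2) H  (was 2)
#3 (0,3) E
#4 (0,2) C  (was 3)
#5 (0,1) C  (was 2)
#6 (0,1) H  (was 1)
#7 (1,3) C  (was 2)
#8 (1,3) H  (was 3)
#9 (2,2) H  (was 2)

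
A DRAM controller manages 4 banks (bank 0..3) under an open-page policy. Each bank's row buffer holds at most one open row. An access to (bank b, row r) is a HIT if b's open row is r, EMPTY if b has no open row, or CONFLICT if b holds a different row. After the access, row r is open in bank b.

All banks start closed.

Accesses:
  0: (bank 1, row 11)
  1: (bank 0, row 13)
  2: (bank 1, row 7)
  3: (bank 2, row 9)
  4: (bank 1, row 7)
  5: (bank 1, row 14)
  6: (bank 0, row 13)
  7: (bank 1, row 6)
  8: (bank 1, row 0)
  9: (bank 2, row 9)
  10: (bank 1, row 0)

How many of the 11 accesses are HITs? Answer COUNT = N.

COUNT = 4

#0 (1,11) E
#1 (0,13) E
#2 (1,7) C  (was 11)
#3 (2,9) E
#4 (1,7) H  (was 7)
#5 (1,14) C  (was 7)
#6 (0,13) H  (was 13)
#7 (1,6) C  (was 14)
#8 (1,0) C  (was 6)
#9 (2,9) H  (was 9)
#10 (1,0) H  (was 0)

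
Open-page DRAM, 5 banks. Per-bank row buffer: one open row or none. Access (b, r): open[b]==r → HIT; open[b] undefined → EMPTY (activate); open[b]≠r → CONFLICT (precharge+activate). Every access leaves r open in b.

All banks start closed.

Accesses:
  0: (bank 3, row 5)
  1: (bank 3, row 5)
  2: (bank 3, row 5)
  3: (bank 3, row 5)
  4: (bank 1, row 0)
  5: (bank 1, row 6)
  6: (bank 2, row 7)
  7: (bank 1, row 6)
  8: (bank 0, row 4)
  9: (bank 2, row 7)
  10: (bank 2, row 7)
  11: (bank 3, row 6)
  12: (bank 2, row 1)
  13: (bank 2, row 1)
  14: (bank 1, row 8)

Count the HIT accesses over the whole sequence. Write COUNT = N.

COUNT = 7

step 0: bank3 None->5 [EMPTY]
step 1: bank3 5->5 [HIT]
step 2: bank3 5->5 [HIT]
step 3: bank3 5->5 [HIT]
step 4: bank1 None->0 [EMPTY]
step 5: bank1 0->6 [CONFLICT]
step 6: bank2 None->7 [EMPTY]
step 7: bank1 6->6 [HIT]
step 8: bank0 None->4 [EMPTY]
step 9: bank2 7->7 [HIT]
step 10: bank2 7->7 [HIT]
step 11: bank3 5->6 [CONFLICT]
step 12: bank2 7->1 [CONFLICT]
step 13: bank2 1->1 [HIT]
step 14: bank1 6->8 [CONFLICT]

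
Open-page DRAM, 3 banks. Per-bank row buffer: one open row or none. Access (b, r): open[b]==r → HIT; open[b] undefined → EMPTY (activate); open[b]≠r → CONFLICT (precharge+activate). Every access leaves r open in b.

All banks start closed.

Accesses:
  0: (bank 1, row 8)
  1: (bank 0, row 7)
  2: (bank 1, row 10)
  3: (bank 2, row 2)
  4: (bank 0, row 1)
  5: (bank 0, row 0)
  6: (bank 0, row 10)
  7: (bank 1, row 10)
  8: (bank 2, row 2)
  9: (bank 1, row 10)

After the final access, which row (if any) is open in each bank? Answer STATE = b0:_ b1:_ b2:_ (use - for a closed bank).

STATE = b0:10 b1:10 b2:2

  [0] b1 r8: no row ⇒ E
  [1] b0 r7: no row ⇒ E
  [2] b1 r10: had r8 ⇒ C
  [3] b2 r2: no row ⇒ E
  [4] b0 r1: had r7 ⇒ C
  [5] b0 r0: had r1 ⇒ C
  [6] b0 r10: had r0 ⇒ C
  [7] b1 r10: had r10 ⇒ H
  [8] b2 r2: had r2 ⇒ H
  [9] b1 r10: had r10 ⇒ H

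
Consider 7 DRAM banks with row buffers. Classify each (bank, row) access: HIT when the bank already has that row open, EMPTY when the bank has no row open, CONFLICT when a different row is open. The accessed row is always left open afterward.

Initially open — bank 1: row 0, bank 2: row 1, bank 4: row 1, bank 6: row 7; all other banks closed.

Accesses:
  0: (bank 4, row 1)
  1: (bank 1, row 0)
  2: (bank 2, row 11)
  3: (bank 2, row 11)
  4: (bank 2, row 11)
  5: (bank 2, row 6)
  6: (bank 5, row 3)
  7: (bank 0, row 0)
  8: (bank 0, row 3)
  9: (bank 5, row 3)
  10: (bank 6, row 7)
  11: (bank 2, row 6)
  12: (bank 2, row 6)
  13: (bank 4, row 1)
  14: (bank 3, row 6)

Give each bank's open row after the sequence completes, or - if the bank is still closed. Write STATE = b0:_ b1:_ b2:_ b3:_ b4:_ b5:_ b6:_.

  [0] b4 r1: had r1 ⇒ H
  [1] b1 r0: had r0 ⇒ H
  [2] b2 r11: had r1 ⇒ C
  [3] b2 r11: had r11 ⇒ H
  [4] b2 r11: had r11 ⇒ H
  [5] b2 r6: had r11 ⇒ C
  [6] b5 r3: no row ⇒ E
  [7] b0 r0: no row ⇒ E
  [8] b0 r3: had r0 ⇒ C
  [9] b5 r3: had r3 ⇒ H
  [10] b6 r7: had r7 ⇒ H
  [11] b2 r6: had r6 ⇒ H
  [12] b2 r6: had r6 ⇒ H
  [13] b4 r1: had r1 ⇒ H
  [14] b3 r6: no row ⇒ E

STATE = b0:3 b1:0 b2:6 b3:6 b4:1 b5:3 b6:7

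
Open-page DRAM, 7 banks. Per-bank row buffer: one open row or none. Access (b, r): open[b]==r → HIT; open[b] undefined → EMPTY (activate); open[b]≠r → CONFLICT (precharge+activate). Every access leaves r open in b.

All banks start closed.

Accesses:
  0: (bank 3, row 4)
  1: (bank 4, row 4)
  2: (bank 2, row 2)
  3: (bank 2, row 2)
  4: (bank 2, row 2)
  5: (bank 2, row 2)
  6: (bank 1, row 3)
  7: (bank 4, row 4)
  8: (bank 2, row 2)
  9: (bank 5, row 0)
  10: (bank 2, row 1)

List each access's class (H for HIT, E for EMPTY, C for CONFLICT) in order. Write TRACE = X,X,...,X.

TRACE = E,E,E,H,H,H,E,H,H,E,C

step 0: bank3 None->4 [EMPTY]
step 1: bank4 None->4 [EMPTY]
step 2: bank2 None->2 [EMPTY]
step 3: bank2 2->2 [HIT]
step 4: bank2 2->2 [HIT]
step 5: bank2 2->2 [HIT]
step 6: bank1 None->3 [EMPTY]
step 7: bank4 4->4 [HIT]
step 8: bank2 2->2 [HIT]
step 9: bank5 None->0 [EMPTY]
step 10: bank2 2->1 [CONFLICT]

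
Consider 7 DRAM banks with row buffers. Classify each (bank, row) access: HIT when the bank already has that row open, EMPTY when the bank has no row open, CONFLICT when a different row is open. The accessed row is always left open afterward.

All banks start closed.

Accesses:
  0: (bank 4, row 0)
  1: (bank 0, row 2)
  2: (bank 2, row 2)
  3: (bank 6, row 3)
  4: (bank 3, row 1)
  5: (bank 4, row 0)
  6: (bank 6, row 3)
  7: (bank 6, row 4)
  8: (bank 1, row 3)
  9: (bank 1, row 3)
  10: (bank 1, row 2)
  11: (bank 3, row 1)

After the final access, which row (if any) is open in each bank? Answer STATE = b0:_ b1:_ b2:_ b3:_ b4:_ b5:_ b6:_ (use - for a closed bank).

STATE = b0:2 b1:2 b2:2 b3:1 b4:0 b5:- b6:4

0: bank 4 row 0 — prev None → EMPTY
1: bank 0 row 2 — prev None → EMPTY
2: bank 2 row 2 — prev None → EMPTY
3: bank 6 row 3 — prev None → EMPTY
4: bank 3 row 1 — prev None → EMPTY
5: bank 4 row 0 — prev 0 → HIT
6: bank 6 row 3 — prev 3 → HIT
7: bank 6 row 4 — prev 3 → CONFLICT
8: bank 1 row 3 — prev None → EMPTY
9: bank 1 row 3 — prev 3 → HIT
10: bank 1 row 2 — prev 3 → CONFLICT
11: bank 3 row 1 — prev 1 → HIT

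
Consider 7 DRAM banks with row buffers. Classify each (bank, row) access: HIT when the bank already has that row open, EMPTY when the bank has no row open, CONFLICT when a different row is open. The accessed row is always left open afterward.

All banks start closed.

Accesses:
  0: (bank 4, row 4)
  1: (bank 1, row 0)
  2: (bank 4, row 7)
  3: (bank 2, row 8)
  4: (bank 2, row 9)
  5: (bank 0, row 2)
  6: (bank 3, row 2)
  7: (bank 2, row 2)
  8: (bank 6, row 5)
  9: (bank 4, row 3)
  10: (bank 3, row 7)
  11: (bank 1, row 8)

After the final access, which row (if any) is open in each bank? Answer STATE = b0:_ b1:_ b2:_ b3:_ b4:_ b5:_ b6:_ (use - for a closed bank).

#0 (4,4) E
#1 (1,0) E
#2 (4,7) C  (was 4)
#3 (2,8) E
#4 (2,9) C  (was 8)
#5 (0,2) E
#6 (3,2) E
#7 (2,2) C  (was 9)
#8 (6,5) E
#9 (4,3) C  (was 7)
#10 (3,7) C  (was 2)
#11 (1,8) C  (was 0)

STATE = b0:2 b1:8 b2:2 b3:7 b4:3 b5:- b6:5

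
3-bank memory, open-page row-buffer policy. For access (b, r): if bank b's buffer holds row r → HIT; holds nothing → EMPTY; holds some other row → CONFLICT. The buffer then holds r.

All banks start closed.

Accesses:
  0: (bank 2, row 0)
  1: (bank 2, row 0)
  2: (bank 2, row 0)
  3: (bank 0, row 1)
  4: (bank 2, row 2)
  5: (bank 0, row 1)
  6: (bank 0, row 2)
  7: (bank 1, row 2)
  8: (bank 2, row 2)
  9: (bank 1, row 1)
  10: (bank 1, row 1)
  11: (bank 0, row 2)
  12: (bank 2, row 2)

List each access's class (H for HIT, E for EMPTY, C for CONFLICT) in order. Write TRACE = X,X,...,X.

TRACE = E,H,H,E,C,H,C,E,H,C,H,H,H

step 0: bank2 None->0 [EMPTY]
step 1: bank2 0->0 [HIT]
step 2: bank2 0->0 [HIT]
step 3: bank0 None->1 [EMPTY]
step 4: bank2 0->2 [CONFLICT]
step 5: bank0 1->1 [HIT]
step 6: bank0 1->2 [CONFLICT]
step 7: bank1 None->2 [EMPTY]
step 8: bank2 2->2 [HIT]
step 9: bank1 2->1 [CONFLICT]
step 10: bank1 1->1 [HIT]
step 11: bank0 2->2 [HIT]
step 12: bank2 2->2 [HIT]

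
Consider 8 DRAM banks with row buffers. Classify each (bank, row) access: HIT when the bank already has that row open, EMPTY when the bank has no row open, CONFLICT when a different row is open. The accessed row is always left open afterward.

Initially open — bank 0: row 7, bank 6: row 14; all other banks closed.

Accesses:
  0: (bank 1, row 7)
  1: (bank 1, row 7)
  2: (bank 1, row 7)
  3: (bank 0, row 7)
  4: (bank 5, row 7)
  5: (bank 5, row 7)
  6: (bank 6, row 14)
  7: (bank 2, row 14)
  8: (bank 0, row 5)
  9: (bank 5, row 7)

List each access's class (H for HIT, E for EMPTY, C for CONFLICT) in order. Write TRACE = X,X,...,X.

TRACE = E,H,H,H,E,H,H,E,C,H

#0 (1,7) E
#1 (1,7) H  (was 7)
#2 (1,7) H  (was 7)
#3 (0,7) H  (was 7)
#4 (5,7) E
#5 (5,7) H  (was 7)
#6 (6,14) H  (was 14)
#7 (2,14) E
#8 (0,5) C  (was 7)
#9 (5,7) H  (was 7)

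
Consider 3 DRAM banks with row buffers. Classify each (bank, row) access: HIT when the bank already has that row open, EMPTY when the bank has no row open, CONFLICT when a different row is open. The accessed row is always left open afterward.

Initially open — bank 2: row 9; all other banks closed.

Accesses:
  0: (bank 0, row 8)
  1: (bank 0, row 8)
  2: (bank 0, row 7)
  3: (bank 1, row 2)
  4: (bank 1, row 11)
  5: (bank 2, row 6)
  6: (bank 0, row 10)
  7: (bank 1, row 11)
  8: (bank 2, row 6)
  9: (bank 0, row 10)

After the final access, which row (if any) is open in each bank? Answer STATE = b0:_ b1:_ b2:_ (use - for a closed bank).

  [0] b0 r8: no row ⇒ E
  [1] b0 r8: had r8 ⇒ H
  [2] b0 r7: had r8 ⇒ C
  [3] b1 r2: no row ⇒ E
  [4] b1 r11: had r2 ⇒ C
  [5] b2 r6: had r9 ⇒ C
  [6] b0 r10: had r7 ⇒ C
  [7] b1 r11: had r11 ⇒ H
  [8] b2 r6: had r6 ⇒ H
  [9] b0 r10: had r10 ⇒ H

STATE = b0:10 b1:11 b2:6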